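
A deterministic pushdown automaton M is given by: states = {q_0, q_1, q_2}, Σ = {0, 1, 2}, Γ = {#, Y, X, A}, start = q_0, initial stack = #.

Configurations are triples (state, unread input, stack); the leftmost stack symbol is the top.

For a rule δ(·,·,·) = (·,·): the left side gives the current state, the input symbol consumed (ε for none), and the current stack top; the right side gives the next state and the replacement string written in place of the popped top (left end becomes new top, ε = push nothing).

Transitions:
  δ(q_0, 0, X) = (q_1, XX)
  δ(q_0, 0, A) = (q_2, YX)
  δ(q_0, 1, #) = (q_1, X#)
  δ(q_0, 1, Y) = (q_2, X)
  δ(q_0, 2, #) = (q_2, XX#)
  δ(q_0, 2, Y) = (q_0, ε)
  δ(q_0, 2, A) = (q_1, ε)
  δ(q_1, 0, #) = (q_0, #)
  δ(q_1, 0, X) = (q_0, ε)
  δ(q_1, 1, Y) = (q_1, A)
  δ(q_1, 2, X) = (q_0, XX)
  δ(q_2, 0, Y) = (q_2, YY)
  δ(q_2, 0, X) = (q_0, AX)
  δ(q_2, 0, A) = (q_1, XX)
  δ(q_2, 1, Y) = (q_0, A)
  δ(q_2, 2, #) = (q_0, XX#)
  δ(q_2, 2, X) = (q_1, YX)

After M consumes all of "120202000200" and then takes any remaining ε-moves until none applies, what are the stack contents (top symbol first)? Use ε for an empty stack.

XXXXXXXX#

(q_0, 120202000200, #) ⊢ (q_1, 20202000200, X#) ⊢ (q_0, 0202000200, XX#) ⊢ (q_1, 202000200, XXX#) ⊢ (q_0, 02000200, XXXX#) ⊢ (q_1, 2000200, XXXXX#) ⊢ (q_0, 000200, XXXXXX#) ⊢ (q_1, 00200, XXXXXXX#) ⊢ (q_0, 0200, XXXXXX#) ⊢ (q_1, 200, XXXXXXX#) ⊢ (q_0, 00, XXXXXXXX#) ⊢ (q_1, 0, XXXXXXXXX#) ⊢ (q_0, ε, XXXXXXXX#)
All input consumed in state q_0 with stack XXXXXXXX#.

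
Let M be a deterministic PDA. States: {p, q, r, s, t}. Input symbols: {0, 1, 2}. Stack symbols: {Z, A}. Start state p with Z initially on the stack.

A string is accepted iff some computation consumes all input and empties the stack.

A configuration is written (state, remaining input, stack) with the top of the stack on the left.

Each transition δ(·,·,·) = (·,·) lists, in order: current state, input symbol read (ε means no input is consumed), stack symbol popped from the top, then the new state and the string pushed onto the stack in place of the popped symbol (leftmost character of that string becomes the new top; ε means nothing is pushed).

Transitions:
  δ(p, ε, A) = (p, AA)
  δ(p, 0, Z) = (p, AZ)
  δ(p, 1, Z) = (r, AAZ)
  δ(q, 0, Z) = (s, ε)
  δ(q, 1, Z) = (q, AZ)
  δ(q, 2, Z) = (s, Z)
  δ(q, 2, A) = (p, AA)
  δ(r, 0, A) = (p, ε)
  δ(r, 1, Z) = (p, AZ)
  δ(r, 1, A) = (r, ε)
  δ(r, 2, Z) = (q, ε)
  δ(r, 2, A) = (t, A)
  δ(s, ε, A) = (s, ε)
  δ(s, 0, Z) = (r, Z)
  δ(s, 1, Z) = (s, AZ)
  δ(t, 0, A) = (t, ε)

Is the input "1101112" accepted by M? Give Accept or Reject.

(p, 1101112, Z) ⊢ (r, 101112, AAZ) ⊢ (r, 01112, AZ) ⊢ (p, 1112, Z) ⊢ (r, 112, AAZ) ⊢ (r, 12, AZ) ⊢ (r, 2, Z) ⊢ (q, ε, ε)
All input consumed and the stack is empty.

Accept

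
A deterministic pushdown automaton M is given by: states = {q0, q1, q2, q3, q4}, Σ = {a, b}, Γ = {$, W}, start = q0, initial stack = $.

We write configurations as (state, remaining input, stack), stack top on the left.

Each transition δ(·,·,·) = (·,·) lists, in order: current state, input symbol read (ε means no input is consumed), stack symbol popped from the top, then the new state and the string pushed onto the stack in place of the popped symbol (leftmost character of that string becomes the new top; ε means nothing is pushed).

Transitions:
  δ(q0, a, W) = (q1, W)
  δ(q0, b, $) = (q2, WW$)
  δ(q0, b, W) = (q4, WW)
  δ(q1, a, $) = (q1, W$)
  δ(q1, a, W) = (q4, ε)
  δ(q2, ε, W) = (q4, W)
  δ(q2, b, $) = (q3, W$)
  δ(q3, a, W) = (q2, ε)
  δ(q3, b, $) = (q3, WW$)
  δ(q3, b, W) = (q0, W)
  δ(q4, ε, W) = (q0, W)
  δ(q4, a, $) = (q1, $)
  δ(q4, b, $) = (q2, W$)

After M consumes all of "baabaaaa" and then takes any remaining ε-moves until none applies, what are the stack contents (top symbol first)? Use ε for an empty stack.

$

(q0, baabaaaa, $) ⊢ (q2, aabaaaa, WW$) ⊢ (q4, aabaaaa, WW$) ⊢ (q0, aabaaaa, WW$) ⊢ (q1, abaaaa, WW$) ⊢ (q4, baaaa, W$) ⊢ (q0, baaaa, W$) ⊢ (q4, aaaa, WW$) ⊢ (q0, aaaa, WW$) ⊢ (q1, aaa, WW$) ⊢ (q4, aa, W$) ⊢ (q0, aa, W$) ⊢ (q1, a, W$) ⊢ (q4, ε, $)
All input consumed in state q4 with stack $.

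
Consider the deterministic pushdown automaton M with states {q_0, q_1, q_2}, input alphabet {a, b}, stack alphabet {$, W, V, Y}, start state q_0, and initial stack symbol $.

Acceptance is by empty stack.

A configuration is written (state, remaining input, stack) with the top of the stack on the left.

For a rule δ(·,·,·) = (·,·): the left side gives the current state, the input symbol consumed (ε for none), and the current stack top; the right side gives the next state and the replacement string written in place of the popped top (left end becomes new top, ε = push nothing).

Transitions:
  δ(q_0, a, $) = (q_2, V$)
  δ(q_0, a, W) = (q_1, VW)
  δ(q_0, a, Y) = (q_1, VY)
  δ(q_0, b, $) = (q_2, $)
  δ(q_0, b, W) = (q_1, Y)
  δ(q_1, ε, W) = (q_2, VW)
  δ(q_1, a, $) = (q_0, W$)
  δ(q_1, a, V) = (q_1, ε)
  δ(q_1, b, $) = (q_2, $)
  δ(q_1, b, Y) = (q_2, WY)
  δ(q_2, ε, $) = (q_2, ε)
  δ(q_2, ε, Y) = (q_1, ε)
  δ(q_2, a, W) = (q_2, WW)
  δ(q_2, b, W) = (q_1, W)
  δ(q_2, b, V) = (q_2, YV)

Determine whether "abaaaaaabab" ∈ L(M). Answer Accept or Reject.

Reject

(q_0, abaaaaaabab, $)
  read a, top $: go to q_2, push V$ → (q_2, baaaaaabab, V$)
  read b, top V: go to q_2, push YV → (q_2, aaaaaabab, YV$)
  ε-move, top Y: go to q_1, push ε → (q_1, aaaaaabab, V$)
  read a, top V: go to q_1, push ε → (q_1, aaaaabab, $)
  read a, top $: go to q_0, push W$ → (q_0, aaaabab, W$)
  read a, top W: go to q_1, push VW → (q_1, aaabab, VW$)
  read a, top V: go to q_1, push ε → (q_1, aabab, W$)
  ε-move, top W: go to q_2, push VW → (q_2, aabab, VW$)
No transition applies at (q_2, aabab, VW$); input not fully consumed.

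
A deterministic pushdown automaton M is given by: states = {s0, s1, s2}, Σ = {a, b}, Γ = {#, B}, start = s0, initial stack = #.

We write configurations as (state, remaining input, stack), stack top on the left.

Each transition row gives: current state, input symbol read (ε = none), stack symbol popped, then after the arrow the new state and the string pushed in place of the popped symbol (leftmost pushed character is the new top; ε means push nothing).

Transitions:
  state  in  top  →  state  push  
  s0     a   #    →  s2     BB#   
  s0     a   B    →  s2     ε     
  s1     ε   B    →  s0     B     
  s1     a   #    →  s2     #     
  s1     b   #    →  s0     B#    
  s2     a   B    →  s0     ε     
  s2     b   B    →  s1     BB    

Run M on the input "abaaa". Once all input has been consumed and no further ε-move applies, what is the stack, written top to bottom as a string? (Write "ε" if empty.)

(s0, abaaa, #)
  read a, top #: go to s2, push BB# → (s2, baaa, BB#)
  read b, top B: go to s1, push BB → (s1, aaa, BBB#)
  ε-move, top B: go to s0, push B → (s0, aaa, BBB#)
  read a, top B: go to s2, push ε → (s2, aa, BB#)
  read a, top B: go to s0, push ε → (s0, a, B#)
  read a, top B: go to s2, push ε → (s2, ε, #)
All input consumed in state s2 with stack #.

#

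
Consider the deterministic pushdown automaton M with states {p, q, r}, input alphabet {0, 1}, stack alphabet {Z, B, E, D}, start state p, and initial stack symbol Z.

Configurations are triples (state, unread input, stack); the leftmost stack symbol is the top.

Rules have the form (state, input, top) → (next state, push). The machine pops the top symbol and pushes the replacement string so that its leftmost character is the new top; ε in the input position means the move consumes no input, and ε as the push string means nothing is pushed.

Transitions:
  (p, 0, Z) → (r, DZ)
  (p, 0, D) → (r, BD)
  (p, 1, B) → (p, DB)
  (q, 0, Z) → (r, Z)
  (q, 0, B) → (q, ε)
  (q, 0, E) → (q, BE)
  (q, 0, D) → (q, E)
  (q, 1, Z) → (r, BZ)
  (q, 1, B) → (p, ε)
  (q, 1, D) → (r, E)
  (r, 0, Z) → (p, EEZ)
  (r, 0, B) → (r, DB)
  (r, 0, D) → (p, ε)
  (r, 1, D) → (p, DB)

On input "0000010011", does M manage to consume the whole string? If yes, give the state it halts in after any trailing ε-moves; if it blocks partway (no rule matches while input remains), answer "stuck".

stuck

(p, 0000010011, Z)
  read 0, top Z: go to r, push DZ → (r, 000010011, DZ)
  read 0, top D: go to p, push ε → (p, 00010011, Z)
  read 0, top Z: go to r, push DZ → (r, 0010011, DZ)
  read 0, top D: go to p, push ε → (p, 010011, Z)
  read 0, top Z: go to r, push DZ → (r, 10011, DZ)
  read 1, top D: go to p, push DB → (p, 0011, DBZ)
  read 0, top D: go to r, push BD → (r, 011, BDBZ)
  read 0, top B: go to r, push DB → (r, 11, DBDBZ)
  read 1, top D: go to p, push DB → (p, 1, DBBDBZ)
No transition for (p, 1, top D); M blocks with input 1 remaining.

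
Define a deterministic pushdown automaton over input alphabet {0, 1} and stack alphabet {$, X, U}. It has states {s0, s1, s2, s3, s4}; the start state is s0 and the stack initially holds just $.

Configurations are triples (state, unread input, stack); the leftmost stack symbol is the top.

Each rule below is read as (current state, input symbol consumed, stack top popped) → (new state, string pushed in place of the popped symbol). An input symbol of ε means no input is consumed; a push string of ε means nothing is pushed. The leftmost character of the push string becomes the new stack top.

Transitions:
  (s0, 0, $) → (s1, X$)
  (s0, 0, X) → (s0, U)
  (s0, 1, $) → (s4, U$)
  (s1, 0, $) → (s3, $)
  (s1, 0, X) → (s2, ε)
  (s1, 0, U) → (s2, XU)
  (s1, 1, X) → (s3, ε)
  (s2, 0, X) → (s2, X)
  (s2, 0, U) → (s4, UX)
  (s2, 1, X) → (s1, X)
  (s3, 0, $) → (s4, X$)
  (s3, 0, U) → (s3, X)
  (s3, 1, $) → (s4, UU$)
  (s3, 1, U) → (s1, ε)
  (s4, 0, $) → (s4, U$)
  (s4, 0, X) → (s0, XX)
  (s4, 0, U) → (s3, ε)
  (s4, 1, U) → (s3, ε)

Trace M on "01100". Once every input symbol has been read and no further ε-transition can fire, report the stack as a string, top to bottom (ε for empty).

X$

(s0, 01100, $) ⊢ (s1, 1100, X$) ⊢ (s3, 100, $) ⊢ (s4, 00, UU$) ⊢ (s3, 0, U$) ⊢ (s3, ε, X$)
All input consumed in state s3 with stack X$.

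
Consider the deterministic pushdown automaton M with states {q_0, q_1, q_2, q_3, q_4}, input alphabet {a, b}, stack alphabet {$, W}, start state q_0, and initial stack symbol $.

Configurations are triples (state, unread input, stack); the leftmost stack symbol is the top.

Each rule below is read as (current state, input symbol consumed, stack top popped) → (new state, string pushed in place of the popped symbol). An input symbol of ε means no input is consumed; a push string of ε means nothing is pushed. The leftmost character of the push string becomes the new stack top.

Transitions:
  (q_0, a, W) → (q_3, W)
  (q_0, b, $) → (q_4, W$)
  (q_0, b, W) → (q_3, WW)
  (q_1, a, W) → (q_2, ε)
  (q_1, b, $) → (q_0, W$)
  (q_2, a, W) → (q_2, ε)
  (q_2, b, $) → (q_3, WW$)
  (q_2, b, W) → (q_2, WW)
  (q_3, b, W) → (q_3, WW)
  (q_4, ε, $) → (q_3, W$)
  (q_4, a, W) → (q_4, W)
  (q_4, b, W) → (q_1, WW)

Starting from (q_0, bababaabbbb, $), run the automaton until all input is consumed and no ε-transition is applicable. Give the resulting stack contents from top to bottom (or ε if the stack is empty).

WWWWW$

(q_0, bababaabbbb, $)
  read b, top $: go to q_4, push W$ → (q_4, ababaabbbb, W$)
  read a, top W: go to q_4, push W → (q_4, babaabbbb, W$)
  read b, top W: go to q_1, push WW → (q_1, abaabbbb, WW$)
  read a, top W: go to q_2, push ε → (q_2, baabbbb, W$)
  read b, top W: go to q_2, push WW → (q_2, aabbbb, WW$)
  read a, top W: go to q_2, push ε → (q_2, abbbb, W$)
  read a, top W: go to q_2, push ε → (q_2, bbbb, $)
  read b, top $: go to q_3, push WW$ → (q_3, bbb, WW$)
  read b, top W: go to q_3, push WW → (q_3, bb, WWW$)
  read b, top W: go to q_3, push WW → (q_3, b, WWWW$)
  read b, top W: go to q_3, push WW → (q_3, ε, WWWWW$)
All input consumed in state q_3 with stack WWWWW$.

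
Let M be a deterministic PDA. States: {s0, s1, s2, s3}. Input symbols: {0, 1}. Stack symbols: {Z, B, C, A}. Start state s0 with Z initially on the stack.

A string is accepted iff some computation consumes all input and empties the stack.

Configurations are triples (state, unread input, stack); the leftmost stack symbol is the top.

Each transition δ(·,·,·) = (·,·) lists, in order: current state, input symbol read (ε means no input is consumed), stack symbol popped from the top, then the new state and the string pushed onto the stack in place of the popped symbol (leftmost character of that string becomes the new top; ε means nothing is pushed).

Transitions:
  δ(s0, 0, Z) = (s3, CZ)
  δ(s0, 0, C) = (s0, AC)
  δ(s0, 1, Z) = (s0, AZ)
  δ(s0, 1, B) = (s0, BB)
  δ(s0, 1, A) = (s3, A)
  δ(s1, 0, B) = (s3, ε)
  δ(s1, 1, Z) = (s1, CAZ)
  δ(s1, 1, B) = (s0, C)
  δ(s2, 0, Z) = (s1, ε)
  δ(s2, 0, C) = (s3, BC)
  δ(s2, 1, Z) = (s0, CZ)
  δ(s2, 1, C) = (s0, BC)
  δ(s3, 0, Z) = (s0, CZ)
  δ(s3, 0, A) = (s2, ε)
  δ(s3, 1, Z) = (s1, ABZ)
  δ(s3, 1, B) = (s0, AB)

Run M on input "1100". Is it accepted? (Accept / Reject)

Accept

(s0, 1100, Z) ⊢ (s0, 100, AZ) ⊢ (s3, 00, AZ) ⊢ (s2, 0, Z) ⊢ (s1, ε, ε)
All input consumed and the stack is empty.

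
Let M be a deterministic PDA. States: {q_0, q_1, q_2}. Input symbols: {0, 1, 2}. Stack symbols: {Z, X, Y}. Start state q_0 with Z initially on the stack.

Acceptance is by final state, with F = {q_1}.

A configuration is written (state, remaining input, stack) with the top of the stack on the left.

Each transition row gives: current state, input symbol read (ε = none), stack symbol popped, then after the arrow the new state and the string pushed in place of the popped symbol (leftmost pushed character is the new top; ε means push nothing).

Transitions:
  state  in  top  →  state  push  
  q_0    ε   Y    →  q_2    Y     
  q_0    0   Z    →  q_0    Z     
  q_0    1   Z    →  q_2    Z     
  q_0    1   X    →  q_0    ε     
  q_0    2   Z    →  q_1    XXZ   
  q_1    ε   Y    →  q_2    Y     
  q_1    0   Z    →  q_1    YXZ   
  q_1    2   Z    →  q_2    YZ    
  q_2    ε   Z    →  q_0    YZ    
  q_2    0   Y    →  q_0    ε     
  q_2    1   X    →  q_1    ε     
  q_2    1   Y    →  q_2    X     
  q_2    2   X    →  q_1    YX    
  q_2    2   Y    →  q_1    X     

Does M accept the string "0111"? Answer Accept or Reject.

(q_0, 0111, Z) ⊢ (q_0, 111, Z) ⊢ (q_2, 11, Z) ⊢ (q_0, 11, YZ) ⊢ (q_2, 11, YZ) ⊢ (q_2, 1, XZ) ⊢ (q_1, ε, Z)
All input consumed; state q_1 ∈ F.

Accept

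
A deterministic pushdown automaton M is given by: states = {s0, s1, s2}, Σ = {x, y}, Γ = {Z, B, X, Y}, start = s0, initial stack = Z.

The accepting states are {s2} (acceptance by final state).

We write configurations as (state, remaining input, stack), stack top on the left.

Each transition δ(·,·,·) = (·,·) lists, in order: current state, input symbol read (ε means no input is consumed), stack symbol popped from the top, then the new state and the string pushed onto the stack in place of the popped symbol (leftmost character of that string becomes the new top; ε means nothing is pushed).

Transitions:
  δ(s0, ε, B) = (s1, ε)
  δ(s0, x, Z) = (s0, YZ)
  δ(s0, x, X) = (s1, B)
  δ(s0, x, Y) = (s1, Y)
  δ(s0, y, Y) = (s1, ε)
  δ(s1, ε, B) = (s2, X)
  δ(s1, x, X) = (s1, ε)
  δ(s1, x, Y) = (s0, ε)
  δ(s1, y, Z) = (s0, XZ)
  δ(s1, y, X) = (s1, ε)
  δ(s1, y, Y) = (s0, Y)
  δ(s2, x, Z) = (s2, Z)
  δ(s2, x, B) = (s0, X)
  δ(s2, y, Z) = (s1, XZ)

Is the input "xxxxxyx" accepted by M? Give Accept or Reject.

Reject

(s0, xxxxxyx, Z)
  read x, top Z: go to s0, push YZ → (s0, xxxxyx, YZ)
  read x, top Y: go to s1, push Y → (s1, xxxyx, YZ)
  read x, top Y: go to s0, push ε → (s0, xxyx, Z)
  read x, top Z: go to s0, push YZ → (s0, xyx, YZ)
  read x, top Y: go to s1, push Y → (s1, yx, YZ)
  read y, top Y: go to s0, push Y → (s0, x, YZ)
  read x, top Y: go to s1, push Y → (s1, ε, YZ)
All input consumed; state s1 ∉ F and no further ε-move applies.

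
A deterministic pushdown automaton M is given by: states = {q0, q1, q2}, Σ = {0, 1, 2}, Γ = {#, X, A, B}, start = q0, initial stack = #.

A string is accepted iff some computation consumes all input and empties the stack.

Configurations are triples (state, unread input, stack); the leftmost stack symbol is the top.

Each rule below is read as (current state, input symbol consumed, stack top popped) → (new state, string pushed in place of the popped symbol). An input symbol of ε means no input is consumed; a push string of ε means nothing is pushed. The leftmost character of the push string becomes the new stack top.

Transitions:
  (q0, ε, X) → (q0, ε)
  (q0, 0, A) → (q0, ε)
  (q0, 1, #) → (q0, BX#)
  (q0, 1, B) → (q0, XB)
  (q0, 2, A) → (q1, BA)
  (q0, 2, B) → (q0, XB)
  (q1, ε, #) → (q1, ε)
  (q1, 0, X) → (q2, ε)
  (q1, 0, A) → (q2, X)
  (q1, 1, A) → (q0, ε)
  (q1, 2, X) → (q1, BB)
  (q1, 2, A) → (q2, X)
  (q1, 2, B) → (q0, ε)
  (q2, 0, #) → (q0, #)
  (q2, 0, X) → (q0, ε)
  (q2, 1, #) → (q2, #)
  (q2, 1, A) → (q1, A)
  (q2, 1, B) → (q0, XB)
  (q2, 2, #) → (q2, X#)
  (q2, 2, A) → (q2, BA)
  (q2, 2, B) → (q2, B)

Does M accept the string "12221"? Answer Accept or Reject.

Reject

(q0, 12221, #) ⊢ (q0, 2221, BX#) ⊢ (q0, 221, XBX#) ⊢ (q0, 221, BX#) ⊢ (q0, 21, XBX#) ⊢ (q0, 21, BX#) ⊢ (q0, 1, XBX#) ⊢ (q0, 1, BX#) ⊢ (q0, ε, XBX#) ⊢ (q0, ε, BX#)
All input consumed; stack is BX#, not empty, and no further ε-move applies.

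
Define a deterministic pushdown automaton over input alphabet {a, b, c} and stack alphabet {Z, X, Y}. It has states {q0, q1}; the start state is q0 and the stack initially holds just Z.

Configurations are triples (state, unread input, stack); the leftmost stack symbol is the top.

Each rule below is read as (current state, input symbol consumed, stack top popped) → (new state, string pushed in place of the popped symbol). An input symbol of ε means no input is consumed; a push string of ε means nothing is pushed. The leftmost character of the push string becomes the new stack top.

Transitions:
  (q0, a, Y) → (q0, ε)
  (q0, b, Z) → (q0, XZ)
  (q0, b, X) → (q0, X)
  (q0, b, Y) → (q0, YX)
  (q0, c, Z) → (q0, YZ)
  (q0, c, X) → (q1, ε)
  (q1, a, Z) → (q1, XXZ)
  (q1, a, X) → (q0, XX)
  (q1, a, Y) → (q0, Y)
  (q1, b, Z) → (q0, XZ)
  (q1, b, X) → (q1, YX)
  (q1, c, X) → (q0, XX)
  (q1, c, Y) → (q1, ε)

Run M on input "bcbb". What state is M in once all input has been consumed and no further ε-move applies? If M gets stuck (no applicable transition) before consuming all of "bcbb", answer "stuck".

q0

(q0, bcbb, Z)
  read b, top Z: go to q0, push XZ → (q0, cbb, XZ)
  read c, top X: go to q1, push ε → (q1, bb, Z)
  read b, top Z: go to q0, push XZ → (q0, b, XZ)
  read b, top X: go to q0, push X → (q0, ε, XZ)
All input consumed; M is in state q0.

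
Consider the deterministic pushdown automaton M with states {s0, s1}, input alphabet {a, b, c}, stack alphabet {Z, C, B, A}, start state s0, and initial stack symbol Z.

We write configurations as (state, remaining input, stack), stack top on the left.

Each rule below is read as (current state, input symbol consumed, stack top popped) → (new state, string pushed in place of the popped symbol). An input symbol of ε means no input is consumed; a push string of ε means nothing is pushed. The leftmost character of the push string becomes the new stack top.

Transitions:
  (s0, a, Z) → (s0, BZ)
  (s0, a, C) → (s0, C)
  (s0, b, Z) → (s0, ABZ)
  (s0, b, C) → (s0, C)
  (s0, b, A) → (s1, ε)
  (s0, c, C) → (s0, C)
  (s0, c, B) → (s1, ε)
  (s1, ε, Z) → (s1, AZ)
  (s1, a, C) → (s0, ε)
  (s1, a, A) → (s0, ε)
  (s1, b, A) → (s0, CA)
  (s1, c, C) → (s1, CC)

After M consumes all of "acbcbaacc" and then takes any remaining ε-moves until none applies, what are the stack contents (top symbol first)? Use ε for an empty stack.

(s0, acbcbaacc, Z) ⊢ (s0, cbcbaacc, BZ) ⊢ (s1, bcbaacc, Z) ⊢ (s1, bcbaacc, AZ) ⊢ (s0, cbaacc, CAZ) ⊢ (s0, baacc, CAZ) ⊢ (s0, aacc, CAZ) ⊢ (s0, acc, CAZ) ⊢ (s0, cc, CAZ) ⊢ (s0, c, CAZ) ⊢ (s0, ε, CAZ)
All input consumed in state s0 with stack CAZ.

CAZ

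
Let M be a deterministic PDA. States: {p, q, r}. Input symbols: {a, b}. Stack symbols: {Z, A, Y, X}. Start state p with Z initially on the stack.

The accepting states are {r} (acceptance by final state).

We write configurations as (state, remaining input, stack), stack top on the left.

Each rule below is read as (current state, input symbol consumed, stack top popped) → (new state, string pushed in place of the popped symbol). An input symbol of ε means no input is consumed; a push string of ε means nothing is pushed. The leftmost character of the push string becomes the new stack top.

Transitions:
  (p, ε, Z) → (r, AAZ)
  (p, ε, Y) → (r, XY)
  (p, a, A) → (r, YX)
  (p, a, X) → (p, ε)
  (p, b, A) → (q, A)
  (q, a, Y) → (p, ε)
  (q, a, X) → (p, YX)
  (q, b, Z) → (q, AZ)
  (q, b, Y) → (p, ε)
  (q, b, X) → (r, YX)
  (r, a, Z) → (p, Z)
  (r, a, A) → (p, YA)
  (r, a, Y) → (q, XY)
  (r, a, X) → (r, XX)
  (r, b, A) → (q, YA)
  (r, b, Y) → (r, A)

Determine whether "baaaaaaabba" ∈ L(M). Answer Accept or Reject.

(p, baaaaaaabba, Z) ⊢ (r, baaaaaaabba, AAZ) ⊢ (q, aaaaaaabba, YAAZ) ⊢ (p, aaaaaabba, AAZ) ⊢ (r, aaaaabba, YXAZ) ⊢ (q, aaaabba, XYXAZ) ⊢ (p, aaabba, YXYXAZ) ⊢ (r, aaabba, XYXYXAZ) ⊢ (r, aabba, XXYXYXAZ) ⊢ (r, abba, XXXYXYXAZ) ⊢ (r, bba, XXXXYXYXAZ)
No transition applies at (r, bba, XXXXYXYXAZ); input not fully consumed.

Reject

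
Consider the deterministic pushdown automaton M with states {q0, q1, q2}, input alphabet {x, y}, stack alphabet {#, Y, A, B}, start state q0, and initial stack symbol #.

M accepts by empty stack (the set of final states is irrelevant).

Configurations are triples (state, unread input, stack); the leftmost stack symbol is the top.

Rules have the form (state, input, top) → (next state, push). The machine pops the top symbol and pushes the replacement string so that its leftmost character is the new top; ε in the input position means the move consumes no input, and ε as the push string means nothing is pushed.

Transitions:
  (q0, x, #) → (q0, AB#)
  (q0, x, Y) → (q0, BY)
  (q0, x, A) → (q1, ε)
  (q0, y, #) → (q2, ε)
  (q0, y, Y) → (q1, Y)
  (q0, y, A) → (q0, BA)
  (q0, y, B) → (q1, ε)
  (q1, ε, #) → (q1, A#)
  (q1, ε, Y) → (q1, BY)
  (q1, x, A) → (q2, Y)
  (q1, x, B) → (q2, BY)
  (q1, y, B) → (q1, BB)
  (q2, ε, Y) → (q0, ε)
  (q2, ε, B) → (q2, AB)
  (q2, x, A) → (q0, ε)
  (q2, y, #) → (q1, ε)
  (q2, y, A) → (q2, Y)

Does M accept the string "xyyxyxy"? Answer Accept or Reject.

(q0, xyyxyxy, #) ⊢ (q0, yyxyxy, AB#) ⊢ (q0, yxyxy, BAB#) ⊢ (q1, xyxy, AB#) ⊢ (q2, yxy, YB#) ⊢ (q0, yxy, B#) ⊢ (q1, xy, #) ⊢ (q1, xy, A#) ⊢ (q2, y, Y#) ⊢ (q0, y, #) ⊢ (q2, ε, ε)
All input consumed and the stack is empty.

Accept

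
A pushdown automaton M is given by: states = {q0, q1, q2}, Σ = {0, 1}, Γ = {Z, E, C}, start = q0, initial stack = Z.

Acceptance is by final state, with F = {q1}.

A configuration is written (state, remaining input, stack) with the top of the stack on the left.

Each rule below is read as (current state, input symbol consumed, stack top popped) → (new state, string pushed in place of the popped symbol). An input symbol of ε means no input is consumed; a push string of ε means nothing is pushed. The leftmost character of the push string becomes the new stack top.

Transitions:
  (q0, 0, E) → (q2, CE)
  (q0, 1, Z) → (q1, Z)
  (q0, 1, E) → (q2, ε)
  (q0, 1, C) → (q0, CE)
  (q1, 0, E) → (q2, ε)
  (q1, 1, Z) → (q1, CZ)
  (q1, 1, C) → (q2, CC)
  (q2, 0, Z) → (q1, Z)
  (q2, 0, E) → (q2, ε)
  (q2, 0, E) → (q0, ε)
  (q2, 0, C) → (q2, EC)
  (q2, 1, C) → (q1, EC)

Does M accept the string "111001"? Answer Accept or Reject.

Accept

One accepting computation: (q0, 111001, Z) ⊢ (q1, 11001, Z) ⊢ (q1, 1001, CZ) ⊢ (q2, 001, CCZ) ⊢ (q2, 01, ECCZ) ⊢ (q2, 1, CCZ) ⊢ (q1, ε, ECCZ)
All input consumed and state q1 ∈ F.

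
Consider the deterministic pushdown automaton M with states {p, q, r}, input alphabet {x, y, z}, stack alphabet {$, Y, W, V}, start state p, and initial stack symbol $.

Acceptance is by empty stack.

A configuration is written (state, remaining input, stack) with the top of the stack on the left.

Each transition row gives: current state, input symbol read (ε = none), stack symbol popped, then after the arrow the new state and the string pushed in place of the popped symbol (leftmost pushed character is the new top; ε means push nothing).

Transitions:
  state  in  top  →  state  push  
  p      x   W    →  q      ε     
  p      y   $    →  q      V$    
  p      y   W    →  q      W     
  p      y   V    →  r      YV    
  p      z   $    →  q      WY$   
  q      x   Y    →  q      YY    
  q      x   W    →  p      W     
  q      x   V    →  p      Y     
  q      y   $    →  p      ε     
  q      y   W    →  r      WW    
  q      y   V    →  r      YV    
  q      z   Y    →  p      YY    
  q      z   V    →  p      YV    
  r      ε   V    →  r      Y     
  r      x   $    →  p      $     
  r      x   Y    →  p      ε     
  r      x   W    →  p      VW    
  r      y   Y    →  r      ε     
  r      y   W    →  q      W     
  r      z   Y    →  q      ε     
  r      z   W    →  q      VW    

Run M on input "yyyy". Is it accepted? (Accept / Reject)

Reject

(p, yyyy, $) ⊢ (q, yyy, V$) ⊢ (r, yy, YV$) ⊢ (r, y, V$) ⊢ (r, y, Y$) ⊢ (r, ε, $)
All input consumed; stack is $, not empty, and no further ε-move applies.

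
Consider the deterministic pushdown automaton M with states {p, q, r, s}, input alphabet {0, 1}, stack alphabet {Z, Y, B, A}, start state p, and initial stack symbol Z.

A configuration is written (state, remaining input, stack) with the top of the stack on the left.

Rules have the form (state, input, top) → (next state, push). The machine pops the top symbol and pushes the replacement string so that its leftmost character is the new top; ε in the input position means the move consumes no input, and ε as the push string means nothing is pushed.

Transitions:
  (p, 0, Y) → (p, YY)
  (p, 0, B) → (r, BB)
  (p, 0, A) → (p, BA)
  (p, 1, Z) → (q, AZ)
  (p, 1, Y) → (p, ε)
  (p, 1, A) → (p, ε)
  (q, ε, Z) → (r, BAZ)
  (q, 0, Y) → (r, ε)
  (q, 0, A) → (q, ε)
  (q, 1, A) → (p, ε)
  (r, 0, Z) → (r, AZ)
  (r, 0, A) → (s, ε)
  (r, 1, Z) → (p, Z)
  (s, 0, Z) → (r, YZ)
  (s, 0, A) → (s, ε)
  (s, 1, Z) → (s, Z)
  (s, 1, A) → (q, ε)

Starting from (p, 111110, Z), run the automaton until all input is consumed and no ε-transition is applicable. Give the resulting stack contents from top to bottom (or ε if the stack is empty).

(p, 111110, Z) ⊢ (q, 11110, AZ) ⊢ (p, 1110, Z) ⊢ (q, 110, AZ) ⊢ (p, 10, Z) ⊢ (q, 0, AZ) ⊢ (q, ε, Z) ⊢ (r, ε, BAZ)
All input consumed in state r with stack BAZ.

BAZ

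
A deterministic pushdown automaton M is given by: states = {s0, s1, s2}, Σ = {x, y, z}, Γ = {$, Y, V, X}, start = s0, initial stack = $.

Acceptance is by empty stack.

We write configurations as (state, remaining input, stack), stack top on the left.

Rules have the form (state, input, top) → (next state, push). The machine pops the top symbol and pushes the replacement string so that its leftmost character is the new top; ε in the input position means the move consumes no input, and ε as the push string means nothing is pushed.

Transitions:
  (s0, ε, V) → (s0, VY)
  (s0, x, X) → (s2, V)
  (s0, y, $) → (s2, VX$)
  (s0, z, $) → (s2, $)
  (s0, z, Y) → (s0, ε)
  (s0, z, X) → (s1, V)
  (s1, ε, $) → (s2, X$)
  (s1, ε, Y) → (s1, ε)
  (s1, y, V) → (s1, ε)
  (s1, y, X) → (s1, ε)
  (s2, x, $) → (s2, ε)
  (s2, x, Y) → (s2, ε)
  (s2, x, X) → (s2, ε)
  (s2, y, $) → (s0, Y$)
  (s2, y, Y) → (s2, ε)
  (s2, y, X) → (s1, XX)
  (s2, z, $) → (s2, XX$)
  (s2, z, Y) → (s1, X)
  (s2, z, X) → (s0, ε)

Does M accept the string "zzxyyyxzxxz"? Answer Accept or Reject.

Reject

(s0, zzxyyyxzxxz, $)
  read z, top $: go to s2, push $ → (s2, zxyyyxzxxz, $)
  read z, top $: go to s2, push XX$ → (s2, xyyyxzxxz, XX$)
  read x, top X: go to s2, push ε → (s2, yyyxzxxz, X$)
  read y, top X: go to s1, push XX → (s1, yyxzxxz, XX$)
  read y, top X: go to s1, push ε → (s1, yxzxxz, X$)
  read y, top X: go to s1, push ε → (s1, xzxxz, $)
  ε-move, top $: go to s2, push X$ → (s2, xzxxz, X$)
  read x, top X: go to s2, push ε → (s2, zxxz, $)
  read z, top $: go to s2, push XX$ → (s2, xxz, XX$)
  read x, top X: go to s2, push ε → (s2, xz, X$)
  read x, top X: go to s2, push ε → (s2, z, $)
  read z, top $: go to s2, push XX$ → (s2, ε, XX$)
All input consumed; stack is XX$, not empty, and no further ε-move applies.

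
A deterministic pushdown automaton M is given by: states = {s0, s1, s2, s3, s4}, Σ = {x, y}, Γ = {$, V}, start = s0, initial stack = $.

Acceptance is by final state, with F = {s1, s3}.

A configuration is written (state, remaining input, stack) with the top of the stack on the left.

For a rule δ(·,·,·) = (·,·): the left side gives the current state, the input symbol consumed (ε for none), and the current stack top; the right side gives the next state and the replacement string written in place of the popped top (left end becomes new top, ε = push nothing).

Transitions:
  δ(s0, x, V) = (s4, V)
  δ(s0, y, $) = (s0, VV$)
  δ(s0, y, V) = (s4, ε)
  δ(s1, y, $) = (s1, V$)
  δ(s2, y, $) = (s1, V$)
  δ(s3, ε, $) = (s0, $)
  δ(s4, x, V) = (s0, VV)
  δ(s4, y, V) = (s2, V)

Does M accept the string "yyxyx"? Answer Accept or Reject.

Reject

(s0, yyxyx, $) ⊢ (s0, yxyx, VV$) ⊢ (s4, xyx, V$) ⊢ (s0, yx, VV$) ⊢ (s4, x, V$) ⊢ (s0, ε, VV$)
All input consumed; state s0 ∉ F and no further ε-move applies.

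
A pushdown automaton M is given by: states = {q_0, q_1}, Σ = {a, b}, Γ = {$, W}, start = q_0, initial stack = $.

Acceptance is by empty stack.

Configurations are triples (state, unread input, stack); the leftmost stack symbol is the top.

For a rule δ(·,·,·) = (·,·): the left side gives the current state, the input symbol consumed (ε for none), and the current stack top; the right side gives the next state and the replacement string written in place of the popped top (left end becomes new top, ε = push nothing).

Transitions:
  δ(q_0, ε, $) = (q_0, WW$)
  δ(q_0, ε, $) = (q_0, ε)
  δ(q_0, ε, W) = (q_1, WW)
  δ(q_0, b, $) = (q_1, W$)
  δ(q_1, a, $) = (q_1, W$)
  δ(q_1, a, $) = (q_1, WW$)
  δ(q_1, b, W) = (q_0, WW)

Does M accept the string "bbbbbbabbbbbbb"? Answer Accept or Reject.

No computation consumes all input and empties the stack.

Reject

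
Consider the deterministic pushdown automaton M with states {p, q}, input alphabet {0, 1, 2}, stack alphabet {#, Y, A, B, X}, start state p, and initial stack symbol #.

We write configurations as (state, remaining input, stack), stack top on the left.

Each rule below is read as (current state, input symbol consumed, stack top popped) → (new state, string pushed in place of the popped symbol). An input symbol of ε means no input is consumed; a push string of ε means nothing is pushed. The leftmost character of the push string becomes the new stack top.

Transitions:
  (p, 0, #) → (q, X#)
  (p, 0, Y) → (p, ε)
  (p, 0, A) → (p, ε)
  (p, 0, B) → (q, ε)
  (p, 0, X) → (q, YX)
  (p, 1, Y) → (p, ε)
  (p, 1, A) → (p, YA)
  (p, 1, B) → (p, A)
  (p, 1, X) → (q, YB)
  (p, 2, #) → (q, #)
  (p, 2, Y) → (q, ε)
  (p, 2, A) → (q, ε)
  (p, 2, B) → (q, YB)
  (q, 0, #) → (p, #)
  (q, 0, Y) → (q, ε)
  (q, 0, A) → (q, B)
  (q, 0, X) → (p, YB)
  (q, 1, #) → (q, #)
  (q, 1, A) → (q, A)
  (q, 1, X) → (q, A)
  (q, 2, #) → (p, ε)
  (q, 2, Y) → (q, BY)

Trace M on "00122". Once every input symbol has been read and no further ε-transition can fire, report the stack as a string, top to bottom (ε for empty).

(p, 00122, #)
  read 0, top #: go to q, push X# → (q, 0122, X#)
  read 0, top X: go to p, push YB → (p, 122, YB#)
  read 1, top Y: go to p, push ε → (p, 22, B#)
  read 2, top B: go to q, push YB → (q, 2, YB#)
  read 2, top Y: go to q, push BY → (q, ε, BYB#)
All input consumed in state q with stack BYB#.

BYB#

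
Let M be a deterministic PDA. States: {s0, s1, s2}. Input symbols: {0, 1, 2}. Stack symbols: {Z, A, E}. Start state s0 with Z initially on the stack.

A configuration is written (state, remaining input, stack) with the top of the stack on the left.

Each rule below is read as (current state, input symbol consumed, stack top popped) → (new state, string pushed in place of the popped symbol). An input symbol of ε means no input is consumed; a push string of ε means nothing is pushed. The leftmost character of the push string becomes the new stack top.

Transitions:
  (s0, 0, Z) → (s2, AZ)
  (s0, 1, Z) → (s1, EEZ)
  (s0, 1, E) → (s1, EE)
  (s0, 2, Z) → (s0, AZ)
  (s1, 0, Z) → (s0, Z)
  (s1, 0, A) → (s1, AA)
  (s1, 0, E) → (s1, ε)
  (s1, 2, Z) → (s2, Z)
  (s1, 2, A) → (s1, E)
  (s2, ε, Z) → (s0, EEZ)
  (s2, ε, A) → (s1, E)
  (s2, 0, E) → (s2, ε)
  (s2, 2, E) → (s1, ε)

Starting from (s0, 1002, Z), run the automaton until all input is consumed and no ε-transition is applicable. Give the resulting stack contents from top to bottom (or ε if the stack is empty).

EEZ

(s0, 1002, Z) ⊢ (s1, 002, EEZ) ⊢ (s1, 02, EZ) ⊢ (s1, 2, Z) ⊢ (s2, ε, Z) ⊢ (s0, ε, EEZ)
All input consumed in state s0 with stack EEZ.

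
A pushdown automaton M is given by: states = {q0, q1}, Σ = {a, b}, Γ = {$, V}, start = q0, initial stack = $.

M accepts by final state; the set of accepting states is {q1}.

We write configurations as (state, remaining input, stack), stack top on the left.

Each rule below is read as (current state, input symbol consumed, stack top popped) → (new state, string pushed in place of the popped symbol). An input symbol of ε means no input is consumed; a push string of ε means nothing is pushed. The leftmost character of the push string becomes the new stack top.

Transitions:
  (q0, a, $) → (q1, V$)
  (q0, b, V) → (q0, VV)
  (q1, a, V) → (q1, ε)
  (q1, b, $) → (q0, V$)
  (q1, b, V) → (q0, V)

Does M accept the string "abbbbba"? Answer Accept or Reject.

Reject

No computation consumes all input and reaches a final state.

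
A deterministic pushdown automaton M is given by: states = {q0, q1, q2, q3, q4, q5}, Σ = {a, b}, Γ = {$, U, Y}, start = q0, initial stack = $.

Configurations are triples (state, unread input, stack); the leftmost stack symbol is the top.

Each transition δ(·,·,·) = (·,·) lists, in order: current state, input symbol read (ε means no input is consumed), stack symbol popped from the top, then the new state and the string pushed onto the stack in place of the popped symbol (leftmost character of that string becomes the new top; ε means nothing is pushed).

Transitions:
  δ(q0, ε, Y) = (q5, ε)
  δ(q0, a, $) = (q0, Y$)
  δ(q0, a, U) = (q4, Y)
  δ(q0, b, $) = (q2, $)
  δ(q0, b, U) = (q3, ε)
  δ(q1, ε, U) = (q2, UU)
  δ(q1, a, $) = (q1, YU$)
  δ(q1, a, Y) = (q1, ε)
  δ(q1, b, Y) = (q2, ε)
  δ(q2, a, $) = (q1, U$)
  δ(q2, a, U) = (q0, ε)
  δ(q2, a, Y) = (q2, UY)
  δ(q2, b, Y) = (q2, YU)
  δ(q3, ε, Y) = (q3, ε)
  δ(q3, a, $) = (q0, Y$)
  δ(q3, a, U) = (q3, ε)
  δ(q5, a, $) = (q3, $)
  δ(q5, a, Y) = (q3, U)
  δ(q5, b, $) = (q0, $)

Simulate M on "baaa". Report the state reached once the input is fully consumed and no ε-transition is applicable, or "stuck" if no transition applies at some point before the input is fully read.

q4

(q0, baaa, $) ⊢ (q2, aaa, $) ⊢ (q1, aa, U$) ⊢ (q2, aa, UU$) ⊢ (q0, a, U$) ⊢ (q4, ε, Y$)
All input consumed; M is in state q4.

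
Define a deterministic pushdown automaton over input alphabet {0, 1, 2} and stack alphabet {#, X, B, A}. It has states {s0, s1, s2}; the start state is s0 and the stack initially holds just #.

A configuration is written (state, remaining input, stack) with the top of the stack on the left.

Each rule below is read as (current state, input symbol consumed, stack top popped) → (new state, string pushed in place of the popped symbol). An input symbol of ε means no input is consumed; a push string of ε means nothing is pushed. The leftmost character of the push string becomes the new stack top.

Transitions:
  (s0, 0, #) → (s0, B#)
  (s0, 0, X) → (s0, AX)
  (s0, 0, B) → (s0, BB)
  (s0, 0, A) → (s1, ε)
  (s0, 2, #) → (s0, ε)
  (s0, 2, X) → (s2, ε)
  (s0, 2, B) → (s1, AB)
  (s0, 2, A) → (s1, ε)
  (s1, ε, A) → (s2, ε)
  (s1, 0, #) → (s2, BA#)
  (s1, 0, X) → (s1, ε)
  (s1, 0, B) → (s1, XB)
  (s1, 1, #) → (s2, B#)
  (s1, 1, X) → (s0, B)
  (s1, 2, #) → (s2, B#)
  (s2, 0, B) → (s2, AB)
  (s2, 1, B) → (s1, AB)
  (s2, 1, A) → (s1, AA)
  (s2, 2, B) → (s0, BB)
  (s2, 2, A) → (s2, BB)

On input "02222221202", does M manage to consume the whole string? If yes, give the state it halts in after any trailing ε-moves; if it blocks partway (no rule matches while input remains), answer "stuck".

(s0, 02222221202, #)
  read 0, top #: go to s0, push B# → (s0, 2222221202, B#)
  read 2, top B: go to s1, push AB → (s1, 222221202, AB#)
  ε-move, top A: go to s2, push ε → (s2, 222221202, B#)
  read 2, top B: go to s0, push BB → (s0, 22221202, BB#)
  read 2, top B: go to s1, push AB → (s1, 2221202, ABB#)
  ε-move, top A: go to s2, push ε → (s2, 2221202, BB#)
  read 2, top B: go to s0, push BB → (s0, 221202, BBB#)
  read 2, top B: go to s1, push AB → (s1, 21202, ABBB#)
  ε-move, top A: go to s2, push ε → (s2, 21202, BBB#)
  read 2, top B: go to s0, push BB → (s0, 1202, BBBB#)
No transition for (s0, 1, top B); M blocks with input 1202 remaining.

stuck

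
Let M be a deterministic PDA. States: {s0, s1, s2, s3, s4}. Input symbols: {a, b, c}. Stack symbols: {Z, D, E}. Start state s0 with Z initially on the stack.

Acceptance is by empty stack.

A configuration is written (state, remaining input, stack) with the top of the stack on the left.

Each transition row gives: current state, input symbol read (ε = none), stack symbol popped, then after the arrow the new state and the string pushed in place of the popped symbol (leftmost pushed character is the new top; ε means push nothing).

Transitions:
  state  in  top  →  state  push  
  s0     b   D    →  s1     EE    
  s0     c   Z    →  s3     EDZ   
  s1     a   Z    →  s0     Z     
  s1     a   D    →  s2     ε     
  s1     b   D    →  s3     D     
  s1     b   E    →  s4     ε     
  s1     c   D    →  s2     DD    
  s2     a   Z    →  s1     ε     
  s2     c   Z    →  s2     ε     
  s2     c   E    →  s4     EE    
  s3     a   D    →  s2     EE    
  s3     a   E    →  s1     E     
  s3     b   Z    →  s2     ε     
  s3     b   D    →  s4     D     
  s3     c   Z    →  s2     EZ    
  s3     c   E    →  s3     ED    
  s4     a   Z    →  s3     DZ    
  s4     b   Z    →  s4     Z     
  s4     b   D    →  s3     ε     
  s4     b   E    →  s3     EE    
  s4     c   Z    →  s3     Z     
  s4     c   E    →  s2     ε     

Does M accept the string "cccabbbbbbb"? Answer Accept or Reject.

Accept

(s0, cccabbbbbbb, Z)
  read c, top Z: go to s3, push EDZ → (s3, ccabbbbbbb, EDZ)
  read c, top E: go to s3, push ED → (s3, cabbbbbbb, EDDZ)
  read c, top E: go to s3, push ED → (s3, abbbbbbb, EDDDZ)
  read a, top E: go to s1, push E → (s1, bbbbbbb, EDDDZ)
  read b, top E: go to s4, push ε → (s4, bbbbbb, DDDZ)
  read b, top D: go to s3, push ε → (s3, bbbbb, DDZ)
  read b, top D: go to s4, push D → (s4, bbbb, DDZ)
  read b, top D: go to s3, push ε → (s3, bbb, DZ)
  read b, top D: go to s4, push D → (s4, bb, DZ)
  read b, top D: go to s3, push ε → (s3, b, Z)
  read b, top Z: go to s2, push ε → (s2, ε, ε)
All input consumed and the stack is empty.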